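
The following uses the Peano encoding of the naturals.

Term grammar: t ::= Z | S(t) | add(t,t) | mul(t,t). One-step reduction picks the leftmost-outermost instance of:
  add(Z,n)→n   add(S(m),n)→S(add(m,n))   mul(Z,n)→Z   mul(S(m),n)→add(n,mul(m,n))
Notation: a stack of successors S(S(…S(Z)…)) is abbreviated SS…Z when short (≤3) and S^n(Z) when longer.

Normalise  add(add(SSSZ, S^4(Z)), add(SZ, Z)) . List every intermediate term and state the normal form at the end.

  start: add(add(SSSZ, S^4(Z)), add(SZ, Z))
  step 1: add(S(add(SSZ, S^4(Z))), add(SZ, Z))
  step 2: S(add(add(SSZ, S^4(Z)), add(SZ, Z)))
  step 3: S(add(S(add(SZ, S^4(Z))), add(SZ, Z)))
  step 4: S(S(add(add(SZ, S^4(Z)), add(SZ, Z))))
  step 5: S(S(add(S(add(Z, S^4(Z))), add(SZ, Z))))
  step 6: S(S(S(add(add(Z, S^4(Z)), add(SZ, Z)))))
  step 7: S(S(S(add(S^4(Z), add(SZ, Z)))))
  step 8: S(S(S(S(add(SSSZ, add(SZ, Z))))))
  step 9: S(S(S(S(S(add(SSZ, add(SZ, Z)))))))
  step 10: S(S(S(S(S(S(add(SZ, add(SZ, Z))))))))
  step 11: S(S(S(S(S(S(S(add(Z, add(SZ, Z)))))))))
  step 12: S(S(S(S(S(S(S(add(SZ, Z))))))))
  step 13: S(S(S(S(S(S(S(S(add(Z, Z)))))))))
  step 14: S^8(Z)

Answer: normal form = S^8(Z)  (in 14 steps)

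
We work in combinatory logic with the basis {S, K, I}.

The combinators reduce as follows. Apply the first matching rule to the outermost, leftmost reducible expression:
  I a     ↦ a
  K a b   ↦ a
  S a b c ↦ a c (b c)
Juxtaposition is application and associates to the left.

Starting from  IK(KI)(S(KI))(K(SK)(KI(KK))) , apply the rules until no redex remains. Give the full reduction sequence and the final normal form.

Answer: normal form = I  (in 3 steps)

Reduction:
  start: IK(KI)(S(KI))(K(SK)(KI(KK)))
  [1] K(KI)(S(KI))(K(SK)(KI(KK)))
  [2] KI(K(SK)(KI(KK)))
  [3] I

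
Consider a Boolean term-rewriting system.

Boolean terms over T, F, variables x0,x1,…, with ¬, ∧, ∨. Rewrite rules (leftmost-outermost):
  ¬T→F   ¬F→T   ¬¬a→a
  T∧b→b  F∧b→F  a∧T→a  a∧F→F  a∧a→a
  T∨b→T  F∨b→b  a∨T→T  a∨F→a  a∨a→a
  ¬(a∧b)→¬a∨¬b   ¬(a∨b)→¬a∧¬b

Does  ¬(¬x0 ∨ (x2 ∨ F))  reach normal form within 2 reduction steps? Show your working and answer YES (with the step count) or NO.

  start: ¬(¬x0 ∨ (x2 ∨ F))
  step 1: ¬¬x0 ∧ ¬(x2 ∨ F)
  step 2: x0 ∧ ¬(x2 ∨ F)

Answer: NO — after 2 steps the term is x0 ∧ ¬(x2 ∨ F), not yet normal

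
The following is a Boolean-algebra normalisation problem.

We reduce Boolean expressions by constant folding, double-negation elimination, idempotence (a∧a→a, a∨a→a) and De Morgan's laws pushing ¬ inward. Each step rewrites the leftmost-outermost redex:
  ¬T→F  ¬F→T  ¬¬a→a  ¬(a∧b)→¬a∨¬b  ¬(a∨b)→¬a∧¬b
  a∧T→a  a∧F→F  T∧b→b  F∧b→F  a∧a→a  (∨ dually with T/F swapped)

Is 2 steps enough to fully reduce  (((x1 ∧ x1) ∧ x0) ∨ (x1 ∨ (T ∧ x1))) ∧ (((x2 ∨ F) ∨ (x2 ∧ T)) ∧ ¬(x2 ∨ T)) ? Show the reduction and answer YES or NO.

Answer: NO — after 2 steps the term is ((x1 ∧ x0) ∨ (x1 ∨ x1)) ∧ (((x2 ∨ F) ∨ (x2 ∧ T)) ∧ ¬(x2 ∨ T)), not yet normal

Reduction:
  start: (((x1 ∧ x1) ∧ x0) ∨ (x1 ∨ (T ∧ x1))) ∧ (((x2 ∨ F) ∨ (x2 ∧ T)) ∧ ¬(x2 ∨ T))
  →1  ((x1 ∧ x0) ∨ (x1 ∨ (T ∧ x1))) ∧ (((x2 ∨ F) ∨ (x2 ∧ T)) ∧ ¬(x2 ∨ T))
  →2  ((x1 ∧ x0) ∨ (x1 ∨ x1)) ∧ (((x2 ∨ F) ∨ (x2 ∧ T)) ∧ ¬(x2 ∨ T))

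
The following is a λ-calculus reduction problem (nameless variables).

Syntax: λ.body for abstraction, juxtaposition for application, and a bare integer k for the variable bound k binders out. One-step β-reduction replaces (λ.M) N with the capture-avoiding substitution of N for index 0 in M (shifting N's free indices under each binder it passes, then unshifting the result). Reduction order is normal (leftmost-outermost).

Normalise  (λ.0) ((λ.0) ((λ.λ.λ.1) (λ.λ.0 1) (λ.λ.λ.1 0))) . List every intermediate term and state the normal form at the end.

  start: (λ.0) ((λ.0) ((λ.λ.λ.1) (λ.λ.0 1) (λ.λ.λ.1 0)))
  →1  (λ.0) ((λ.λ.λ.1) (λ.λ.0 1) (λ.λ.λ.1 0))
  →2  (λ.λ.λ.1) (λ.λ.0 1) (λ.λ.λ.1 0)
  →3  (λ.λ.1) (λ.λ.λ.1 0)
  →4  λ.λ.λ.λ.1 0

Answer: normal form = λ.λ.λ.λ.1 0  (in 4 steps)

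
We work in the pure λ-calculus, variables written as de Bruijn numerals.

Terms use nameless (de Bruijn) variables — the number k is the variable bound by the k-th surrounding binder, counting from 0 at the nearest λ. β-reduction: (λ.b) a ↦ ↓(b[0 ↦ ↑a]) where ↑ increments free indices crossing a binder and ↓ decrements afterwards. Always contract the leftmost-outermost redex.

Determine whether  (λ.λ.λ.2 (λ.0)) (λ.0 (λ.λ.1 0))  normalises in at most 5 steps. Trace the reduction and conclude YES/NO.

  start: (λ.λ.λ.2 (λ.0)) (λ.0 (λ.λ.1 0))
  →1  λ.λ.(λ.0 (λ.λ.1 0)) (λ.0)
  →2  λ.λ.(λ.0) (λ.λ.1 0)
  →3  λ.λ.λ.λ.1 0

Answer: YES — reaches normal form λ.λ.λ.λ.1 0 in 3 ≤ 5 steps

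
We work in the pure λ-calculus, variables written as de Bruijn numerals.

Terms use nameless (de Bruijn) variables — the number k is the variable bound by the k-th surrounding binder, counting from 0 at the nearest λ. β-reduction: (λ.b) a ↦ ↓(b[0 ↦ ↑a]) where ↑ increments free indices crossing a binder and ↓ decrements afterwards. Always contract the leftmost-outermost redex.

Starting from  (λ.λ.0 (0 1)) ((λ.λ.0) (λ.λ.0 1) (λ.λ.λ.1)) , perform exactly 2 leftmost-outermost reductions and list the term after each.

  start: (λ.λ.0 (0 1)) ((λ.λ.0) (λ.λ.0 1) (λ.λ.λ.1))
  →1  λ.0 (0 ((λ.λ.0) (λ.λ.0 1) (λ.λ.λ.1)))
  →2  λ.0 (0 ((λ.0) (λ.λ.λ.1)))

Answer: after 2 steps: λ.0 (0 ((λ.0) (λ.λ.λ.1)))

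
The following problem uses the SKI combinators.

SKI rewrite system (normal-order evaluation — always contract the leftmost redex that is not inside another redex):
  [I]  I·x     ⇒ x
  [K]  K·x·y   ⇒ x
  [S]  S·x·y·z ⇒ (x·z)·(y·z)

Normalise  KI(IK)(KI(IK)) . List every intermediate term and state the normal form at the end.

  start: KI(IK)(KI(IK))
  →1  I(KI(IK))
  →2  KI(IK)
  →3  I

Answer: normal form = I  (in 3 steps)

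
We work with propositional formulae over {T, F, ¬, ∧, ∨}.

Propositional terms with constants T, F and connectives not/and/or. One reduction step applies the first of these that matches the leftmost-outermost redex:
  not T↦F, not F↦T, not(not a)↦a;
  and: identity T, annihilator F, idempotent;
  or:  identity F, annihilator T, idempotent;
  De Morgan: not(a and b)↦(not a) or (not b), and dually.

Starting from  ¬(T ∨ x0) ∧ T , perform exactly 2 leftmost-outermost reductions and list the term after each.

  start: ¬(T ∨ x0) ∧ T
  step 1: ¬(T ∨ x0)
  step 2: ¬T ∧ ¬x0

Answer: after 2 steps: ¬T ∧ ¬x0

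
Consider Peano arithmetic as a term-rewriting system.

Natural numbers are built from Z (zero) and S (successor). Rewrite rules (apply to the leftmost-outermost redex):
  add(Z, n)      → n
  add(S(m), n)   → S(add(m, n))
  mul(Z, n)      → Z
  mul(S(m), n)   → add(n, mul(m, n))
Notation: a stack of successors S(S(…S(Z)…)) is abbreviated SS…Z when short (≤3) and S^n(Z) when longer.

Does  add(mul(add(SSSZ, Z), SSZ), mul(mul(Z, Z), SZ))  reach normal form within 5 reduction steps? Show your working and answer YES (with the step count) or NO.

Answer: NO — after 5 steps the term is S(add(S(add(Z, mul(add(SSZ, Z), SSZ))), mul(mul(Z, Z), SZ))), not yet normal

Working:
  start: add(mul(add(SSSZ, Z), SSZ), mul(mul(Z, Z), SZ))
  step 1: add(mul(S(add(SSZ, Z)), SSZ), mul(mul(Z, Z), SZ))
  step 2: add(add(SSZ, mul(add(SSZ, Z), SSZ)), mul(mul(Z, Z), SZ))
  step 3: add(S(add(SZ, mul(add(SSZ, Z), SSZ))), mul(mul(Z, Z), SZ))
  step 4: S(add(add(SZ, mul(add(SSZ, Z), SSZ)), mul(mul(Z, Z), SZ)))
  step 5: S(add(S(add(Z, mul(add(SSZ, Z), SSZ))), mul(mul(Z, Z), SZ)))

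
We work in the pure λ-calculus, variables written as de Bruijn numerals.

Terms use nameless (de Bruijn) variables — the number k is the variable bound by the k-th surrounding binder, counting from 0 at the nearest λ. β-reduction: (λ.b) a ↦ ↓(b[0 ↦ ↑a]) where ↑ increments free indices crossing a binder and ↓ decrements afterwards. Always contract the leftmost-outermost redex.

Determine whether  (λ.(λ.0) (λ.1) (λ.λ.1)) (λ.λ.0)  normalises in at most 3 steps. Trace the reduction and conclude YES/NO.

  start: (λ.(λ.0) (λ.1) (λ.λ.1)) (λ.λ.0)
  →1  (λ.0) (λ.λ.λ.0) (λ.λ.1)
  →2  (λ.λ.λ.0) (λ.λ.1)
  →3  λ.λ.0

Answer: YES — reaches normal form λ.λ.0 in 3 ≤ 3 steps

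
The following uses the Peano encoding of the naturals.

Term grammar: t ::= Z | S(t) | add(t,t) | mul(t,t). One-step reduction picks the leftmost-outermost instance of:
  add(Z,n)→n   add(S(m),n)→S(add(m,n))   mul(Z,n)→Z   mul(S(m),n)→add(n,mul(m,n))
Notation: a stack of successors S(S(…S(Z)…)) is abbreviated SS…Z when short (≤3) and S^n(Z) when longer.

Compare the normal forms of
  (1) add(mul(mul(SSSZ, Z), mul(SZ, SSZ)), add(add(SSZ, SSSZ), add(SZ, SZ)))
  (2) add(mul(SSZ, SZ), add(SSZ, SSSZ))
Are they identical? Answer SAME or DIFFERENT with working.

Term A:
  start: add(mul(mul(SSSZ, Z), mul(SZ, SSZ)), add(add(SSZ, SSSZ), add(SZ, SZ)))
  [1] add(mul(add(Z, mul(SSZ, Z)), mul(SZ, SSZ)), add(add(SSZ, SSSZ), add(SZ, SZ)))
  [2] add(mul(mul(SSZ, Z), mul(SZ, SSZ)), add(add(SSZ, SSSZ), add(SZ, SZ)))
  [3] add(mul(add(Z, mul(SZ, Z)), mul(SZ, SSZ)), add(add(SSZ, SSSZ), add(SZ, SZ)))
  [4] add(mul(mul(SZ, Z), mul(SZ, SSZ)), add(add(SSZ, SSSZ), add(SZ, SZ)))
  [5] add(mul(add(Z, mul(Z, Z)), mul(SZ, SSZ)), add(add(SSZ, SSSZ), add(SZ, SZ)))
  [6] add(mul(mul(Z, Z), mul(SZ, SSZ)), add(add(SSZ, SSSZ), add(SZ, SZ)))
  [7] add(mul(Z, mul(SZ, SSZ)), add(add(SSZ, SSSZ), add(SZ, SZ)))
  [8] add(Z, add(add(SSZ, SSSZ), add(SZ, SZ)))
  [9] add(add(SSZ, SSSZ), add(SZ, SZ))
  [10] add(S(add(SZ, SSSZ)), add(SZ, SZ))
  [11] S(add(add(SZ, SSSZ), add(SZ, SZ)))
  [12] S(add(S(add(Z, SSSZ)), add(SZ, SZ)))
  [13] S(S(add(add(Z, SSSZ), add(SZ, SZ))))
  [14] S(S(add(SSSZ, add(SZ, SZ))))
  [15] S(S(S(add(SSZ, add(SZ, SZ)))))
  [16] S(S(S(S(add(SZ, add(SZ, SZ))))))
  [17] S(S(S(S(S(add(Z, add(SZ, SZ)))))))
  [18] S(S(S(S(S(add(SZ, SZ))))))
  [19] S(S(S(S(S(S(add(Z, SZ)))))))
  [20] S^7(Z)

Term B:
  start: add(mul(SSZ, SZ), add(SSZ, SSSZ))
  [1] add(add(SZ, mul(SZ, SZ)), add(SSZ, SSSZ))
  [2] add(S(add(Z, mul(SZ, SZ))), add(SSZ, SSSZ))
  [3] S(add(add(Z, mul(SZ, SZ)), add(SSZ, SSSZ)))
  [4] S(add(mul(SZ, SZ), add(SSZ, SSSZ)))
  [5] S(add(add(SZ, mul(Z, SZ)), add(SSZ, SSSZ)))
  [6] S(add(S(add(Z, mul(Z, SZ))), add(SSZ, SSSZ)))
  [7] S(S(add(add(Z, mul(Z, SZ)), add(SSZ, SSSZ))))
  [8] S(S(add(mul(Z, SZ), add(SSZ, SSSZ))))
  [9] S(S(add(Z, add(SSZ, SSSZ))))
  [10] S(S(add(SSZ, SSSZ)))
  [11] S(S(S(add(SZ, SSSZ))))
  [12] S(S(S(S(add(Z, SSSZ)))))
  [13] S^7(Z)

Answer: SAME — A ⇓ S^7(Z), B ⇓ S^7(Z)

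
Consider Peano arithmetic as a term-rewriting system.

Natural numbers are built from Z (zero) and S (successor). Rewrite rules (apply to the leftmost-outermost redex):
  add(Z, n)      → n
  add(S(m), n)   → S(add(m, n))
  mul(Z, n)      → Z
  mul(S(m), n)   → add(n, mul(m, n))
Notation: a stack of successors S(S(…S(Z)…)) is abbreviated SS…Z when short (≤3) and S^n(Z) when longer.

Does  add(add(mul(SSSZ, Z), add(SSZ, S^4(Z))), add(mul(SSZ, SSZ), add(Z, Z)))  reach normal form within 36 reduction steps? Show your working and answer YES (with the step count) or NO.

Answer: YES — reaches normal form S^10(Z) in 33 ≤ 36 steps

Reduction:
  start: add(add(mul(SSSZ, Z), add(SSZ, S^4(Z))), add(mul(SSZ, SSZ), add(Z, Z)))
  [1] add(add(add(Z, mul(SSZ, Z)), add(SSZ, S^4(Z))), add(mul(SSZ, SSZ), add(Z, Z)))
  [2] add(add(mul(SSZ, Z), add(SSZ, S^4(Z))), add(mul(SSZ, SSZ), add(Z, Z)))
  [3] add(add(add(Z, mul(SZ, Z)), add(SSZ, S^4(Z))), add(mul(SSZ, SSZ), add(Z, Z)))
  [4] add(add(mul(SZ, Z), add(SSZ, S^4(Z))), add(mul(SSZ, SSZ), add(Z, Z)))
  [5] add(add(add(Z, mul(Z, Z)), add(SSZ, S^4(Z))), add(mul(SSZ, SSZ), add(Z, Z)))
  [6] add(add(mul(Z, Z), add(SSZ, S^4(Z))), add(mul(SSZ, SSZ), add(Z, Z)))
  [7] add(add(Z, add(SSZ, S^4(Z))), add(mul(SSZ, SSZ), add(Z, Z)))
  [8] add(add(SSZ, S^4(Z)), add(mul(SSZ, SSZ), add(Z, Z)))
  [9] add(S(add(SZ, S^4(Z))), add(mul(SSZ, SSZ), add(Z, Z)))
  [10] S(add(add(SZ, S^4(Z)), add(mul(SSZ, SSZ), add(Z, Z))))
  [11] S(add(S(add(Z, S^4(Z))), add(mul(SSZ, SSZ), add(Z, Z))))
  [12] S(S(add(add(Z, S^4(Z)), add(mul(SSZ, SSZ), add(Z, Z)))))
  [13] S(S(add(S^4(Z), add(mul(SSZ, SSZ), add(Z, Z)))))
  [14] S(S(S(add(SSSZ, add(mul(SSZ, SSZ), add(Z, Z))))))
  [15] S(S(S(S(add(SSZ, add(mul(SSZ, SSZ), add(Z, Z)))))))
  [16] S(S(S(S(S(add(SZ, add(mul(SSZ, SSZ), add(Z, Z))))))))
  [17] S(S(S(S(S(S(add(Z, add(mul(SSZ, SSZ), add(Z, Z)))))))))
  [18] S(S(S(S(S(S(add(mul(SSZ, SSZ), add(Z, Z))))))))
  [19] S(S(S(S(S(S(add(add(SSZ, mul(SZ, SSZ)), add(Z, Z))))))))
  [20] S(S(S(S(S(S(add(S(add(SZ, mul(SZ, SSZ))), add(Z, Z))))))))
  [21] S(S(S(S(S(S(S(add(add(SZ, mul(SZ, SSZ)), add(Z, Z)))))))))
  [22] S(S(S(S(S(S(S(add(S(add(Z, mul(SZ, SSZ))), add(Z, Z)))))))))
  [23] S(S(S(S(S(S(S(S(add(add(Z, mul(SZ, SSZ)), add(Z, Z))))))))))
  [24] S(S(S(S(S(S(S(S(add(mul(SZ, SSZ), add(Z, Z))))))))))
  [25] S(S(S(S(S(S(S(S(add(add(SSZ, mul(Z, SSZ)), add(Z, Z))))))))))
  [26] S(S(S(S(S(S(S(S(add(S(add(SZ, mul(Z, SSZ))), add(Z, Z))))))))))
  [27] S(S(S(S(S(S(S(S(S(add(add(SZ, mul(Z, SSZ)), add(Z, Z)))))))))))
  [28] S(S(S(S(S(S(S(S(S(add(S(add(Z, mul(Z, SSZ))), add(Z, Z)))))))))))
  [29] S(S(S(S(S(S(S(S(S(S(add(add(Z, mul(Z, SSZ)), add(Z, Z))))))))))))
  [30] S(S(S(S(S(S(S(S(S(S(add(mul(Z, SSZ), add(Z, Z))))))))))))
  [31] S(S(S(S(S(S(S(S(S(S(add(Z, add(Z, Z))))))))))))
  [32] S(S(S(S(S(S(S(S(S(S(add(Z, Z)))))))))))
  [33] S^10(Z)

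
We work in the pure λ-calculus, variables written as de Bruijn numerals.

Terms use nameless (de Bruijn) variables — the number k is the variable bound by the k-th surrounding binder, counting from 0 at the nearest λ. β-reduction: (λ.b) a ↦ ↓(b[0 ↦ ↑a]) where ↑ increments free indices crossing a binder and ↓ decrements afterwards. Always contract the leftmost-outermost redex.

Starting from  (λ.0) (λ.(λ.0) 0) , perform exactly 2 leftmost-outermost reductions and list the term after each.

Answer: after 2 steps: λ.0

Reduction:
  start: (λ.0) (λ.(λ.0) 0)
  step 1: λ.(λ.0) 0
  step 2: λ.0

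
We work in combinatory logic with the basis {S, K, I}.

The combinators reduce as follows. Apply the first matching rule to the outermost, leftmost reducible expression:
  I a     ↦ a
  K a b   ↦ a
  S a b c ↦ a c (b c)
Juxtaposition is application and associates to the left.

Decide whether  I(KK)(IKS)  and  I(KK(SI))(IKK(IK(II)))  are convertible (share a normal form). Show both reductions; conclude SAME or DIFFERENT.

Term A:
  start: I(KK)(IKS)
  step 1: KK(IKS)
  step 2: K

Term B:
  start: I(KK(SI))(IKK(IK(II)))
  step 1: KK(SI)(IKK(IK(II)))
  step 2: K(IKK(IK(II)))
  step 3: K(KK(IK(II)))
  step 4: KK

Answer: DIFFERENT — A ⇓ K, B ⇓ KK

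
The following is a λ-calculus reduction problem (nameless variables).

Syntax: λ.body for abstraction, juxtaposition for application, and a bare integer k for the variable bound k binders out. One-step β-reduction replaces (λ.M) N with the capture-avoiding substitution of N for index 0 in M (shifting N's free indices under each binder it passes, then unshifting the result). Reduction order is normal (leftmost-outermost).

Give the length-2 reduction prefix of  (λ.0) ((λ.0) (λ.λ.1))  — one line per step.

  start: (λ.0) ((λ.0) (λ.λ.1))
  [1] (λ.0) (λ.λ.1)
  [2] λ.λ.1

Answer: after 2 steps: λ.λ.1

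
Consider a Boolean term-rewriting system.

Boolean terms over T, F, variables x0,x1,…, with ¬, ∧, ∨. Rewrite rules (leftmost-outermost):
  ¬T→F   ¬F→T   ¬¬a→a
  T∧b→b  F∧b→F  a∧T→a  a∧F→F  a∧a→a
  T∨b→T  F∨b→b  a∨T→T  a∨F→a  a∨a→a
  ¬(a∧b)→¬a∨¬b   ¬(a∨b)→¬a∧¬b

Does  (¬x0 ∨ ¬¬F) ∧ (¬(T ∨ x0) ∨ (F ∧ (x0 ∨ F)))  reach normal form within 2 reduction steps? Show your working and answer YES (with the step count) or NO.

  start: (¬x0 ∨ ¬¬F) ∧ (¬(T ∨ x0) ∨ (F ∧ (x0 ∨ F)))
  [1] (¬x0 ∨ F) ∧ (¬(T ∨ x0) ∨ (F ∧ (x0 ∨ F)))
  [2] ¬x0 ∧ (¬(T ∨ x0) ∨ (F ∧ (x0 ∨ F)))

Answer: NO — after 2 steps the term is ¬x0 ∧ (¬(T ∨ x0) ∨ (F ∧ (x0 ∨ F))), not yet normal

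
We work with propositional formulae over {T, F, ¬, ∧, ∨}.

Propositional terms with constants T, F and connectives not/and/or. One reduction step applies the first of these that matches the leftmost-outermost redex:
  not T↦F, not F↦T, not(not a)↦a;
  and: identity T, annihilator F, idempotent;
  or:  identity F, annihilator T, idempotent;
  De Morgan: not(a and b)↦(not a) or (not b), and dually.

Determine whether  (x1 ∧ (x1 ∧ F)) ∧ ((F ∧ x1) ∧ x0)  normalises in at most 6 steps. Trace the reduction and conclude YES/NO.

  start: (x1 ∧ (x1 ∧ F)) ∧ ((F ∧ x1) ∧ x0)
  step 1: (x1 ∧ F) ∧ ((F ∧ x1) ∧ x0)
  step 2: F ∧ ((F ∧ x1) ∧ x0)
  step 3: F

Answer: YES — reaches normal form F in 3 ≤ 6 steps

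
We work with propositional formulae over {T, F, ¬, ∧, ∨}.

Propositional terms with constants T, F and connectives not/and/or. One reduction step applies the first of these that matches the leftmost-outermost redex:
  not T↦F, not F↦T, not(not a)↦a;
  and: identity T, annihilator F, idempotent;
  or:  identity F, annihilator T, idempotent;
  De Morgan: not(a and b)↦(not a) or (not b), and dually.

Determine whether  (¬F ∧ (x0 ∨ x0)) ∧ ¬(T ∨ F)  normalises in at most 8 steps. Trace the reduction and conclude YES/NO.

Answer: YES — reaches normal form F in 7 ≤ 8 steps

Derivation:
  start: (¬F ∧ (x0 ∨ x0)) ∧ ¬(T ∨ F)
  step 1: (T ∧ (x0 ∨ x0)) ∧ ¬(T ∨ F)
  step 2: (x0 ∨ x0) ∧ ¬(T ∨ F)
  step 3: x0 ∧ ¬(T ∨ F)
  step 4: x0 ∧ (¬T ∧ ¬F)
  step 5: x0 ∧ (F ∧ ¬F)
  step 6: x0 ∧ F
  step 7: F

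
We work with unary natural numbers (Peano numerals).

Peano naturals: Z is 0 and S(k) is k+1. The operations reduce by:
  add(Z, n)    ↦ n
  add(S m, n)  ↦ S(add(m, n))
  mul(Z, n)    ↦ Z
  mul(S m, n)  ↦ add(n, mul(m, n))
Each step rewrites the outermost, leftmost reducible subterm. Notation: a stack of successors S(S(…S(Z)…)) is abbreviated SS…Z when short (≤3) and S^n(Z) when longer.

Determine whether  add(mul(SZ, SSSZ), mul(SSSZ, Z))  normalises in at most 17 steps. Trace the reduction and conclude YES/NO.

  start: add(mul(SZ, SSSZ), mul(SSSZ, Z))
  [1] add(add(SSSZ, mul(Z, SSSZ)), mul(SSSZ, Z))
  [2] add(S(add(SSZ, mul(Z, SSSZ))), mul(SSSZ, Z))
  [3] S(add(add(SSZ, mul(Z, SSSZ)), mul(SSSZ, Z)))
  [4] S(add(S(add(SZ, mul(Z, SSSZ))), mul(SSSZ, Z)))
  [5] S(S(add(add(SZ, mul(Z, SSSZ)), mul(SSSZ, Z))))
  [6] S(S(add(S(add(Z, mul(Z, SSSZ))), mul(SSSZ, Z))))
  [7] S(S(S(add(add(Z, mul(Z, SSSZ)), mul(SSSZ, Z)))))
  [8] S(S(S(add(mul(Z, SSSZ), mul(SSSZ, Z)))))
  [9] S(S(S(add(Z, mul(SSSZ, Z)))))
  [10] S(S(S(mul(SSSZ, Z))))
  [11] S(S(S(add(Z, mul(SSZ, Z)))))
  [12] S(S(S(mul(SSZ, Z))))
  [13] S(S(S(add(Z, mul(SZ, Z)))))
  [14] S(S(S(mul(SZ, Z))))
  [15] S(S(S(add(Z, mul(Z, Z)))))
  [16] S(S(S(mul(Z, Z))))
  [17] SSSZ

Answer: YES — reaches normal form SSSZ in 17 ≤ 17 steps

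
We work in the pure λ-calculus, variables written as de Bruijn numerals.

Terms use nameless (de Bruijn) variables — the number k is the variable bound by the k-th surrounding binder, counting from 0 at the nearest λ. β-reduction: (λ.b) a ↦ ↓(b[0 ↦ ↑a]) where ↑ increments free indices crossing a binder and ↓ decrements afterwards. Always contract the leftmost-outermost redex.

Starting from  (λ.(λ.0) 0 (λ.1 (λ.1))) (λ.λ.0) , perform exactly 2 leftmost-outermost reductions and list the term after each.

Answer: after 2 steps: (λ.λ.0) (λ.(λ.λ.0) (λ.1))

Derivation:
  start: (λ.(λ.0) 0 (λ.1 (λ.1))) (λ.λ.0)
  →1  (λ.0) (λ.λ.0) (λ.(λ.λ.0) (λ.1))
  →2  (λ.λ.0) (λ.(λ.λ.0) (λ.1))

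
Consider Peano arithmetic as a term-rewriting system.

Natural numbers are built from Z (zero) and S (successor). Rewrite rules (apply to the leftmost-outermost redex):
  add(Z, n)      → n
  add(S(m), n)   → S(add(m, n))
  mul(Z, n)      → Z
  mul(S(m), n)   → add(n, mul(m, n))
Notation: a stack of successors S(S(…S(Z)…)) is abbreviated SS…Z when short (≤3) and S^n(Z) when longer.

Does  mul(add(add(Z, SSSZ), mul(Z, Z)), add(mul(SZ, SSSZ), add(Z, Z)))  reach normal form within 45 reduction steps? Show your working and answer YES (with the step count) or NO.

Answer: NO — after 45 steps the term is S(S(S(S(S(S(S(S(add(add(S(add(Z, mul(Z, SSSZ))), add(Z, Z)), mul(add(Z, mul(Z, Z)), add(mul(SZ, SSSZ), add(Z, Z)))))))))))), not yet normal

Reduction:
  start: mul(add(add(Z, SSSZ), mul(Z, Z)), add(mul(SZ, SSSZ), add(Z, Z)))
  [1] mul(add(SSSZ, mul(Z, Z)), add(mul(SZ, SSSZ), add(Z, Z)))
  [2] mul(S(add(SSZ, mul(Z, Z))), add(mul(SZ, SSSZ), add(Z, Z)))
  [3] add(add(mul(SZ, SSSZ), add(Z, Z)), mul(add(SSZ, mul(Z, Z)), add(mul(SZ, SSSZ), add(Z, Z))))
  [4] add(add(add(SSSZ, mul(Z, SSSZ)), add(Z, Z)), mul(add(SSZ, mul(Z, Z)), add(mul(SZ, SSSZ), add(Z, Z))))
  [5] add(add(S(add(SSZ, mul(Z, SSSZ))), add(Z, Z)), mul(add(SSZ, mul(Z, Z)), add(mul(SZ, SSSZ), add(Z, Z))))
  [6] add(S(add(add(SSZ, mul(Z, SSSZ)), add(Z, Z))), mul(add(SSZ, mul(Z, Z)), add(mul(SZ, SSSZ), add(Z, Z))))
  [7] S(add(add(add(SSZ, mul(Z, SSSZ)), add(Z, Z)), mul(add(SSZ, mul(Z, Z)), add(mul(SZ, SSSZ), add(Z, Z)))))
  [8] S(add(add(S(add(SZ, mul(Z, SSSZ))), add(Z, Z)), mul(add(SSZ, mul(Z, Z)), add(mul(SZ, SSSZ), add(Z, Z)))))
  [9] S(add(S(add(add(SZ, mul(Z, SSSZ)), add(Z, Z))), mul(add(SSZ, mul(Z, Z)), add(mul(SZ, SSSZ), add(Z, Z)))))
  [10] S(S(add(add(add(SZ, mul(Z, SSSZ)), add(Z, Z)), mul(add(SSZ, mul(Z, Z)), add(mul(SZ, SSSZ), add(Z, Z))))))
  [11] S(S(add(add(S(add(Z, mul(Z, SSSZ))), add(Z, Z)), mul(add(SSZ, mul(Z, Z)), add(mul(SZ, SSSZ), add(Z, Z))))))
  [12] S(S(add(S(add(add(Z, mul(Z, SSSZ)), add(Z, Z))), mul(add(SSZ, mul(Z, Z)), add(mul(SZ, SSSZ), add(Z, Z))))))
  [13] S(S(S(add(add(add(Z, mul(Z, SSSZ)), add(Z, Z)), mul(add(SSZ, mul(Z, Z)), add(mul(SZ, SSSZ), add(Z, Z)))))))
  [14] S(S(S(add(add(mul(Z, SSSZ), add(Z, Z)), mul(add(SSZ, mul(Z, Z)), add(mul(SZ, SSSZ), add(Z, Z)))))))
  [15] S(S(S(add(add(Z, add(Z, Z)), mul(add(SSZ, mul(Z, Z)), add(mul(SZ, SSSZ), add(Z, Z)))))))
  [16] S(S(S(add(add(Z, Z), mul(add(SSZ, mul(Z, Z)), add(mul(SZ, SSSZ), add(Z, Z)))))))
  [17] S(S(S(add(Z, mul(add(SSZ, mul(Z, Z)), add(mul(SZ, SSSZ), add(Z, Z)))))))
  [18] S(S(S(mul(add(SSZ, mul(Z, Z)), add(mul(SZ, SSSZ), add(Z, Z))))))
  [19] S(S(S(mul(S(add(SZ, mul(Z, Z))), add(mul(SZ, SSSZ), add(Z, Z))))))
  [20] S(S(S(add(add(mul(SZ, SSSZ), add(Z, Z)), mul(add(SZ, mul(Z, Z)), add(mul(SZ, SSSZ), add(Z, Z)))))))
  [21] S(S(S(add(add(add(SSSZ, mul(Z, SSSZ)), add(Z, Z)), mul(add(SZ, mul(Z, Z)), add(mul(SZ, SSSZ), add(Z, Z)))))))
  [22] S(S(S(add(add(S(add(SSZ, mul(Z, SSSZ))), add(Z, Z)), mul(add(SZ, mul(Z, Z)), add(mul(SZ, SSSZ), add(Z, Z)))))))
  [23] S(S(S(add(S(add(add(SSZ, mul(Z, SSSZ)), add(Z, Z))), mul(add(SZ, mul(Z, Z)), add(mul(SZ, SSSZ), add(Z, Z)))))))
  [24] S(S(S(S(add(add(add(SSZ, mul(Z, SSSZ)), add(Z, Z)), mul(add(SZ, mul(Z, Z)), add(mul(SZ, SSSZ), add(Z, Z))))))))
  [25] S(S(S(S(add(add(S(add(SZ, mul(Z, SSSZ))), add(Z, Z)), mul(add(SZ, mul(Z, Z)), add(mul(SZ, SSSZ), add(Z, Z))))))))
  [26] S(S(S(S(add(S(add(add(SZ, mul(Z, SSSZ)), add(Z, Z))), mul(add(SZ, mul(Z, Z)), add(mul(SZ, SSSZ), add(Z, Z))))))))
  [27] S(S(S(S(S(add(add(add(SZ, mul(Z, SSSZ)), add(Z, Z)), mul(add(SZ, mul(Z, Z)), add(mul(SZ, SSSZ), add(Z, Z)))))))))
  [28] S(S(S(S(S(add(add(S(add(Z, mul(Z, SSSZ))), add(Z, Z)), mul(add(SZ, mul(Z, Z)), add(mul(SZ, SSSZ), add(Z, Z)))))))))
  [29] S(S(S(S(S(add(S(add(add(Z, mul(Z, SSSZ)), add(Z, Z))), mul(add(SZ, mul(Z, Z)), add(mul(SZ, SSSZ), add(Z, Z)))))))))
  [30] S(S(S(S(S(S(add(add(add(Z, mul(Z, SSSZ)), add(Z, Z)), mul(add(SZ, mul(Z, Z)), add(mul(SZ, SSSZ), add(Z, Z))))))))))
  [31] S(S(S(S(S(S(add(add(mul(Z, SSSZ), add(Z, Z)), mul(add(SZ, mul(Z, Z)), add(mul(SZ, SSSZ), add(Z, Z))))))))))
  [32] S(S(S(S(S(S(add(add(Z, add(Z, Z)), mul(add(SZ, mul(Z, Z)), add(mul(SZ, SSSZ), add(Z, Z))))))))))
  [33] S(S(S(S(S(S(add(add(Z, Z), mul(add(SZ, mul(Z, Z)), add(mul(SZ, SSSZ), add(Z, Z))))))))))
  [34] S(S(S(S(S(S(add(Z, mul(add(SZ, mul(Z, Z)), add(mul(SZ, SSSZ), add(Z, Z))))))))))
  [35] S(S(S(S(S(S(mul(add(SZ, mul(Z, Z)), add(mul(SZ, SSSZ), add(Z, Z)))))))))
  [36] S(S(S(S(S(S(mul(S(add(Z, mul(Z, Z))), add(mul(SZ, SSSZ), add(Z, Z)))))))))
  [37] S(S(S(S(S(S(add(add(mul(SZ, SSSZ), add(Z, Z)), mul(add(Z, mul(Z, Z)), add(mul(SZ, SSSZ), add(Z, Z))))))))))
  [38] S(S(S(S(S(S(add(add(add(SSSZ, mul(Z, SSSZ)), add(Z, Z)), mul(add(Z, mul(Z, Z)), add(mul(SZ, SSSZ), add(Z, Z))))))))))
  [39] S(S(S(S(S(S(add(add(S(add(SSZ, mul(Z, SSSZ))), add(Z, Z)), mul(add(Z, mul(Z, Z)), add(mul(SZ, SSSZ), add(Z, Z))))))))))
  [40] S(S(S(S(S(S(add(S(add(add(SSZ, mul(Z, SSSZ)), add(Z, Z))), mul(add(Z, mul(Z, Z)), add(mul(SZ, SSSZ), add(Z, Z))))))))))
  [41] S(S(S(S(S(S(S(add(add(add(SSZ, mul(Z, SSSZ)), add(Z, Z)), mul(add(Z, mul(Z, Z)), add(mul(SZ, SSSZ), add(Z, Z)))))))))))
  [42] S(S(S(S(S(S(S(add(add(S(add(SZ, mul(Z, SSSZ))), add(Z, Z)), mul(add(Z, mul(Z, Z)), add(mul(SZ, SSSZ), add(Z, Z)))))))))))
  [43] S(S(S(S(S(S(S(add(S(add(add(SZ, mul(Z, SSSZ)), add(Z, Z))), mul(add(Z, mul(Z, Z)), add(mul(SZ, SSSZ), add(Z, Z)))))))))))
  [44] S(S(S(S(S(S(S(S(add(add(add(SZ, mul(Z, SSSZ)), add(Z, Z)), mul(add(Z, mul(Z, Z)), add(mul(SZ, SSSZ), add(Z, Z))))))))))))
  [45] S(S(S(S(S(S(S(S(add(add(S(add(Z, mul(Z, SSSZ))), add(Z, Z)), mul(add(Z, mul(Z, Z)), add(mul(SZ, SSSZ), add(Z, Z))))))))))))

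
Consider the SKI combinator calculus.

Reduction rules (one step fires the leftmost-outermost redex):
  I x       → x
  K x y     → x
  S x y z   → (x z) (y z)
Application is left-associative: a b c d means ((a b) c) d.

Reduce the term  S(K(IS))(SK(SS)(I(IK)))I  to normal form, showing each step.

  start: S(K(IS))(SK(SS)(I(IK)))I
  step 1: K(IS)I(SK(SS)(I(IK))I)
  step 2: IS(SK(SS)(I(IK))I)
  step 3: S(SK(SS)(I(IK))I)
  step 4: S(K(I(IK))(SS(I(IK)))I)
  step 5: S(I(IK)I)
  step 6: S(IKI)
  step 7: S(KI)

Answer: normal form = S(KI)  (in 7 steps)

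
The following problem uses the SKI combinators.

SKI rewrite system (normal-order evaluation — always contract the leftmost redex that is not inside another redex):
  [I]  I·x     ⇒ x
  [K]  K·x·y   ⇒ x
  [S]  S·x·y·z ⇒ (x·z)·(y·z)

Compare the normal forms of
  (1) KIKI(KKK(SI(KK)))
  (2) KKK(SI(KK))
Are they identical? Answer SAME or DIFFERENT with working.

Term A:
  start: KIKI(KKK(SI(KK)))
  →1  II(KKK(SI(KK)))
  →2  I(KKK(SI(KK)))
  →3  KKK(SI(KK))
  →4  K(SI(KK))

Term B:
  start: KKK(SI(KK))
  →1  K(SI(KK))

Answer: SAME — A ⇓ K(SI(KK)), B ⇓ K(SI(KK))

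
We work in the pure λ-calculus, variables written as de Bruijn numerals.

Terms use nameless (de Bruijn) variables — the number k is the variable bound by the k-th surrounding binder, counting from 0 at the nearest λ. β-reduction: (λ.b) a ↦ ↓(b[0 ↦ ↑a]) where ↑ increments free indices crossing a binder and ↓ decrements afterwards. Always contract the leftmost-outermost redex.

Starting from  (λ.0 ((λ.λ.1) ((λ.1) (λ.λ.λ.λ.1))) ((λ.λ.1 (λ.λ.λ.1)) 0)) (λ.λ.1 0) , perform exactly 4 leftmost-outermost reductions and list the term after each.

  start: (λ.0 ((λ.λ.1) ((λ.1) (λ.λ.λ.λ.1))) ((λ.λ.1 (λ.λ.λ.1)) 0)) (λ.λ.1 0)
  step 1: (λ.λ.1 0) ((λ.λ.1) ((λ.λ.λ.1 0) (λ.λ.λ.λ.1))) ((λ.λ.1 (λ.λ.λ.1)) (λ.λ.1 0))
  step 2: (λ.(λ.λ.1) ((λ.λ.λ.1 0) (λ.λ.λ.λ.1)) 0) ((λ.λ.1 (λ.λ.λ.1)) (λ.λ.1 0))
  step 3: (λ.λ.1) ((λ.λ.λ.1 0) (λ.λ.λ.λ.1)) ((λ.λ.1 (λ.λ.λ.1)) (λ.λ.1 0))
  step 4: (λ.(λ.λ.λ.1 0) (λ.λ.λ.λ.1)) ((λ.λ.1 (λ.λ.λ.1)) (λ.λ.1 0))

Answer: after 4 steps: (λ.(λ.λ.λ.1 0) (λ.λ.λ.λ.1)) ((λ.λ.1 (λ.λ.λ.1)) (λ.λ.1 0))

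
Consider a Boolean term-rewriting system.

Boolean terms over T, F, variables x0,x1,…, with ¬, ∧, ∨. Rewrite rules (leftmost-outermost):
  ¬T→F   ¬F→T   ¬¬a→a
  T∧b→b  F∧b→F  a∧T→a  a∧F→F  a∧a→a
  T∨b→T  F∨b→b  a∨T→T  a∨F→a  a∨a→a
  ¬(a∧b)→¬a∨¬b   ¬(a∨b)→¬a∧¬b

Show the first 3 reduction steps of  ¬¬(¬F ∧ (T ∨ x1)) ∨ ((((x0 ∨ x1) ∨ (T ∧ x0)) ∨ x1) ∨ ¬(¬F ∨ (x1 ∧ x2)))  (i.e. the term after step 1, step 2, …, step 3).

  start: ¬¬(¬F ∧ (T ∨ x1)) ∨ ((((x0 ∨ x1) ∨ (T ∧ x0)) ∨ x1) ∨ ¬(¬F ∨ (x1 ∧ x2)))
  →1  (¬F ∧ (T ∨ x1)) ∨ ((((x0 ∨ x1) ∨ (T ∧ x0)) ∨ x1) ∨ ¬(¬F ∨ (x1 ∧ x2)))
  →2  (T ∧ (T ∨ x1)) ∨ ((((x0 ∨ x1) ∨ (T ∧ x0)) ∨ x1) ∨ ¬(¬F ∨ (x1 ∧ x2)))
  →3  (T ∨ x1) ∨ ((((x0 ∨ x1) ∨ (T ∧ x0)) ∨ x1) ∨ ¬(¬F ∨ (x1 ∧ x2)))

Answer: after 3 steps: (T ∨ x1) ∨ ((((x0 ∨ x1) ∨ (T ∧ x0)) ∨ x1) ∨ ¬(¬F ∨ (x1 ∧ x2)))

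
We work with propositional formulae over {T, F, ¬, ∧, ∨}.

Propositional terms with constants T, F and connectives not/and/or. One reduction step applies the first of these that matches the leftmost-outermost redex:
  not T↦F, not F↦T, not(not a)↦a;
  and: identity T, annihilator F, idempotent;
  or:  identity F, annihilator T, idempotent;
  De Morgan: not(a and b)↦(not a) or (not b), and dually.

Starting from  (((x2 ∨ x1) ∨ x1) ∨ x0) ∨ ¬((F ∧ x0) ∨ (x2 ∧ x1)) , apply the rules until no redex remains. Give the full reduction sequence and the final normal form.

  start: (((x2 ∨ x1) ∨ x1) ∨ x0) ∨ ¬((F ∧ x0) ∨ (x2 ∧ x1))
  step 1: (((x2 ∨ x1) ∨ x1) ∨ x0) ∨ (¬(F ∧ x0) ∧ ¬(x2 ∧ x1))
  step 2: (((x2 ∨ x1) ∨ x1) ∨ x0) ∨ ((¬F ∨ ¬x0) ∧ ¬(x2 ∧ x1))
  step 3: (((x2 ∨ x1) ∨ x1) ∨ x0) ∨ ((T ∨ ¬x0) ∧ ¬(x2 ∧ x1))
  step 4: (((x2 ∨ x1) ∨ x1) ∨ x0) ∨ (T ∧ ¬(x2 ∧ x1))
  step 5: (((x2 ∨ x1) ∨ x1) ∨ x0) ∨ ¬(x2 ∧ x1)
  step 6: (((x2 ∨ x1) ∨ x1) ∨ x0) ∨ (¬x2 ∨ ¬x1)

Answer: normal form = (((x2 ∨ x1) ∨ x1) ∨ x0) ∨ (¬x2 ∨ ¬x1)  (in 6 steps)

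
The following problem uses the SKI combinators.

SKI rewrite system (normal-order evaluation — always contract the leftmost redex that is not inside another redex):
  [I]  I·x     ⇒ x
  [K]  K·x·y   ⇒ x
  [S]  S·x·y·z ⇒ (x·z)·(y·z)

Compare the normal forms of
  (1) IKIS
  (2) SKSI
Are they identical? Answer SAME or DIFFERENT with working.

Term A:
  start: IKIS
  [1] KIS
  [2] I

Term B:
  start: SKSI
  [1] KI(SI)
  [2] I

Answer: SAME — A ⇓ I, B ⇓ I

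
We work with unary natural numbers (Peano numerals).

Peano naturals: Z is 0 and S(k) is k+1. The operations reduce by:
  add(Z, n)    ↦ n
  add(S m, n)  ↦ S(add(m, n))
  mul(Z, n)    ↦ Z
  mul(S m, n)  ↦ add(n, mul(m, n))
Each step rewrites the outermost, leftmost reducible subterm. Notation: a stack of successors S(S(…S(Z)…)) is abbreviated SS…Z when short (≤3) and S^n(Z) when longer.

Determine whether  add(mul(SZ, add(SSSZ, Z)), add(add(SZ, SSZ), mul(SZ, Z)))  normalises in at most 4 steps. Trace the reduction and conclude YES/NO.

Answer: NO — after 4 steps the term is S(add(add(add(SSZ, Z), mul(Z, add(SSSZ, Z))), add(add(SZ, SSZ), mul(SZ, Z)))), not yet normal

Working:
  start: add(mul(SZ, add(SSSZ, Z)), add(add(SZ, SSZ), mul(SZ, Z)))
  →1  add(add(add(SSSZ, Z), mul(Z, add(SSSZ, Z))), add(add(SZ, SSZ), mul(SZ, Z)))
  →2  add(add(S(add(SSZ, Z)), mul(Z, add(SSSZ, Z))), add(add(SZ, SSZ), mul(SZ, Z)))
  →3  add(S(add(add(SSZ, Z), mul(Z, add(SSSZ, Z)))), add(add(SZ, SSZ), mul(SZ, Z)))
  →4  S(add(add(add(SSZ, Z), mul(Z, add(SSSZ, Z))), add(add(SZ, SSZ), mul(SZ, Z))))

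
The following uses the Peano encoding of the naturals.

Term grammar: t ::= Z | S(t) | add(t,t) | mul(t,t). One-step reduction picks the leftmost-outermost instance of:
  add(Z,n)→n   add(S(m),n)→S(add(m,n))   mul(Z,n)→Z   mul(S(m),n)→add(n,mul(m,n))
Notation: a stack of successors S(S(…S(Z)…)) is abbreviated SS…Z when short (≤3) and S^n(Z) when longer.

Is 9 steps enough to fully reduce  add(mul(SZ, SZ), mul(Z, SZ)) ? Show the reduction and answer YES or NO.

  start: add(mul(SZ, SZ), mul(Z, SZ))
  →1  add(add(SZ, mul(Z, SZ)), mul(Z, SZ))
  →2  add(S(add(Z, mul(Z, SZ))), mul(Z, SZ))
  →3  S(add(add(Z, mul(Z, SZ)), mul(Z, SZ)))
  →4  S(add(mul(Z, SZ), mul(Z, SZ)))
  →5  S(add(Z, mul(Z, SZ)))
  →6  S(mul(Z, SZ))
  →7  SZ

Answer: YES — reaches normal form SZ in 7 ≤ 9 steps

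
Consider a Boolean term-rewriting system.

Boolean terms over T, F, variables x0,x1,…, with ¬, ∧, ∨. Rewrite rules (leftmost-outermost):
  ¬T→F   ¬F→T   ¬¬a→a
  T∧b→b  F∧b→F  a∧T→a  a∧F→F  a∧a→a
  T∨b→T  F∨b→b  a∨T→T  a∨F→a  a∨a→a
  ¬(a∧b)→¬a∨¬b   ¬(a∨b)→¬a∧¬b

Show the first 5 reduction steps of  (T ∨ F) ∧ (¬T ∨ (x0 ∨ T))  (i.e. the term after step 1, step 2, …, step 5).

  start: (T ∨ F) ∧ (¬T ∨ (x0 ∨ T))
  step 1: T ∧ (¬T ∨ (x0 ∨ T))
  step 2: ¬T ∨ (x0 ∨ T)
  step 3: F ∨ (x0 ∨ T)
  step 4: x0 ∨ T
  step 5: T

Answer: after 5 steps: T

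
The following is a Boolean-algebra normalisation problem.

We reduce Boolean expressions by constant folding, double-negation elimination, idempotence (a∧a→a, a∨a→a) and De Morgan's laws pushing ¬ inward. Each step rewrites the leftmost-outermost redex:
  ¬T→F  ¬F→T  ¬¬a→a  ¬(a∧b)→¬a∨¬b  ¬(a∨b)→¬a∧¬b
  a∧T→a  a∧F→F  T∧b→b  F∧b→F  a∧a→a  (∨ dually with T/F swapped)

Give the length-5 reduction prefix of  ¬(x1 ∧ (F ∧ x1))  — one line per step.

  start: ¬(x1 ∧ (F ∧ x1))
  step 1: ¬x1 ∨ ¬(F ∧ x1)
  step 2: ¬x1 ∨ (¬F ∨ ¬x1)
  step 3: ¬x1 ∨ (T ∨ ¬x1)
  step 4: ¬x1 ∨ T
  step 5: T

Answer: after 5 steps: T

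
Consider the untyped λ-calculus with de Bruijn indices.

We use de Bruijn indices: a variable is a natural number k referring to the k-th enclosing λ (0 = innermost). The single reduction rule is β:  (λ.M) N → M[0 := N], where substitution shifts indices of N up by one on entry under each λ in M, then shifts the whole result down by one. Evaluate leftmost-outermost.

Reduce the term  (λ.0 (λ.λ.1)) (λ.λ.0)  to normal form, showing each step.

  start: (λ.0 (λ.λ.1)) (λ.λ.0)
  [1] (λ.λ.0) (λ.λ.1)
  [2] λ.0

Answer: normal form = λ.0  (in 2 steps)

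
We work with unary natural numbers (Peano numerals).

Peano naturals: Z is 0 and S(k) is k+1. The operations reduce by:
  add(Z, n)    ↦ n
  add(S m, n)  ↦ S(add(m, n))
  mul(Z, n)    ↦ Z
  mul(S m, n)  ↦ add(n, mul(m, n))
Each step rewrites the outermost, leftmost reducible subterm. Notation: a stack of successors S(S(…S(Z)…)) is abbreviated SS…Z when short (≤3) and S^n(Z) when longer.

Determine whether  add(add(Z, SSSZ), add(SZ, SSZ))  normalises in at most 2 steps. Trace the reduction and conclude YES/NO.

Answer: NO — after 2 steps the term is S(add(SSZ, add(SZ, SSZ))), not yet normal

Working:
  start: add(add(Z, SSSZ), add(SZ, SSZ))
  step 1: add(SSSZ, add(SZ, SSZ))
  step 2: S(add(SSZ, add(SZ, SSZ)))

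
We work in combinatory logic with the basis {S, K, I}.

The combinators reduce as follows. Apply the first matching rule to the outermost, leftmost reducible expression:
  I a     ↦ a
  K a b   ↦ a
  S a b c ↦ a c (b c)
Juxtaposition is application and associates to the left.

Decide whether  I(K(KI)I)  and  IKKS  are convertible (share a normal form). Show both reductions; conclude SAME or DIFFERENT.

Term A:
  start: I(K(KI)I)
  [1] K(KI)I
  [2] KI

Term B:
  start: IKKS
  [1] KKS
  [2] K

Answer: DIFFERENT — A ⇓ KI, B ⇓ K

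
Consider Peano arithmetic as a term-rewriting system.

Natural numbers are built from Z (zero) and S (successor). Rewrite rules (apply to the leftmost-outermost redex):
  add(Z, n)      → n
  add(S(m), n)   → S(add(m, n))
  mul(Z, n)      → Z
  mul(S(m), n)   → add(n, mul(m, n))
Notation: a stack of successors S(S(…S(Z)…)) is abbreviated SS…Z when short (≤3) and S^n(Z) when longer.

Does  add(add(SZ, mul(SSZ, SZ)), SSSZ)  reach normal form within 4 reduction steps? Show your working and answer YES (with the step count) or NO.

  start: add(add(SZ, mul(SSZ, SZ)), SSSZ)
  →1  add(S(add(Z, mul(SSZ, SZ))), SSSZ)
  →2  S(add(add(Z, mul(SSZ, SZ)), SSSZ))
  →3  S(add(mul(SSZ, SZ), SSSZ))
  →4  S(add(add(SZ, mul(SZ, SZ)), SSSZ))

Answer: NO — after 4 steps the term is S(add(add(SZ, mul(SZ, SZ)), SSSZ)), not yet normal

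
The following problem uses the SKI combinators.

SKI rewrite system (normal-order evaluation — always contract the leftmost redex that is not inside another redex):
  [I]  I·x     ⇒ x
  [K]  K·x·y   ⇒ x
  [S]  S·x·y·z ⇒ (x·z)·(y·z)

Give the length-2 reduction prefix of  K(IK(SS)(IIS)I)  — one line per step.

  start: K(IK(SS)(IIS)I)
  [1] K(K(SS)(IIS)I)
  [2] K(SSI)

Answer: after 2 steps: K(SSI)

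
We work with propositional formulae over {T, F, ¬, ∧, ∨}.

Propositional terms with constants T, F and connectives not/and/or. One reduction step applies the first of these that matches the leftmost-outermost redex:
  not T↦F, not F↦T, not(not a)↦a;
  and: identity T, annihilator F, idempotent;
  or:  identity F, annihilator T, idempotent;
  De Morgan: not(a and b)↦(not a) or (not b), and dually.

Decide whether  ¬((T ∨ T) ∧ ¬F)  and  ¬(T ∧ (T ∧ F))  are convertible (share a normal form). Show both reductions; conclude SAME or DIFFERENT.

Answer: DIFFERENT — A ⇓ F, B ⇓ T

Working:
Term A:
  start: ¬((T ∨ T) ∧ ¬F)
  →1  ¬(T ∨ T) ∨ ¬¬F
  →2  (¬T ∧ ¬T) ∨ ¬¬F
  →3  ¬T ∨ ¬¬F
  →4  F ∨ ¬¬F
  →5  ¬¬F
  →6  F

Term B:
  start: ¬(T ∧ (T ∧ F))
  →1  ¬T ∨ ¬(T ∧ F)
  →2  F ∨ ¬(T ∧ F)
  →3  ¬(T ∧ F)
  →4  ¬T ∨ ¬F
  →5  F ∨ ¬F
  →6  ¬F
  →7  T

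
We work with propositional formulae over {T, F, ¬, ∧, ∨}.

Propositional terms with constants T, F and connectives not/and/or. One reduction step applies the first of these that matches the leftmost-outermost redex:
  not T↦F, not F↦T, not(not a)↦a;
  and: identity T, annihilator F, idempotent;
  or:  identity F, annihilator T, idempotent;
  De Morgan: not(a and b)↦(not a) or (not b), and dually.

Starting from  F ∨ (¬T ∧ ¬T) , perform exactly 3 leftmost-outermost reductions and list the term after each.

Answer: after 3 steps: F

Working:
  start: F ∨ (¬T ∧ ¬T)
  [1] ¬T ∧ ¬T
  [2] ¬T
  [3] F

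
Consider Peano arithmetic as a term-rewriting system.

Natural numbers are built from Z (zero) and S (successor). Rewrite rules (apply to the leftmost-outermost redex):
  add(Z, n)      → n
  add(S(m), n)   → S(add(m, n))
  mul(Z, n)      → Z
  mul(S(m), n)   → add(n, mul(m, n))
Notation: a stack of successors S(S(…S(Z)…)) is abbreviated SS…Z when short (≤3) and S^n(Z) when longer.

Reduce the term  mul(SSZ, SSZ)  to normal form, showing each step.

Answer: normal form = S^4(Z)  (in 9 steps)

Derivation:
  start: mul(SSZ, SSZ)
  step 1: add(SSZ, mul(SZ, SSZ))
  step 2: S(add(SZ, mul(SZ, SSZ)))
  step 3: S(S(add(Z, mul(SZ, SSZ))))
  step 4: S(S(mul(SZ, SSZ)))
  step 5: S(S(add(SSZ, mul(Z, SSZ))))
  step 6: S(S(S(add(SZ, mul(Z, SSZ)))))
  step 7: S(S(S(S(add(Z, mul(Z, SSZ))))))
  step 8: S(S(S(S(mul(Z, SSZ)))))
  step 9: S^4(Z)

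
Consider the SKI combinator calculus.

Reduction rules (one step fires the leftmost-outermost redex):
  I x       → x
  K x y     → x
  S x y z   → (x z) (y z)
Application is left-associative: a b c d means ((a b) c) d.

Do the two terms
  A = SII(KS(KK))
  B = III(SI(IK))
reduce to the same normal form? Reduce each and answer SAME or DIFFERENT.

Term A:
  start: SII(KS(KK))
  →1  I(KS(KK))(I(KS(KK)))
  →2  KS(KK)(I(KS(KK)))
  →3  S(I(KS(KK)))
  →4  S(KS(KK))
  →5  SS

Term B:
  start: III(SI(IK))
  →1  II(SI(IK))
  →2  I(SI(IK))
  →3  SI(IK)
  →4  SIK

Answer: DIFFERENT — A ⇓ SS, B ⇓ SIK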